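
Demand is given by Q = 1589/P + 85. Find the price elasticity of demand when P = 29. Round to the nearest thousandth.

At P = 29, Q = 139.7931.
dQ/dP = −1589/P² = −1.8894.
Point elasticity E = (dQ/dP)·(P/Q) = -1.8894 × 29/139.7931 ≈ -0.392.
|E| < 1, so demand is inelastic at this price.

-0.392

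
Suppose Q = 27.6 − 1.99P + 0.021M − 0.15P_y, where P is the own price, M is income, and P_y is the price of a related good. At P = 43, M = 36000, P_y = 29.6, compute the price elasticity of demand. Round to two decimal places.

-0.12

First evaluate Q: 27.6 − 1.99(43) + 0.021(36000) − 0.15(29.6) = 27.6 − 85.57 + 756 − 4.44 = 693.59.
∂Q/∂P = −1.99, so E_p = (−1.99)·(43/693.59) ≈ -0.12.
|E_p| < 1: demand is inelastic.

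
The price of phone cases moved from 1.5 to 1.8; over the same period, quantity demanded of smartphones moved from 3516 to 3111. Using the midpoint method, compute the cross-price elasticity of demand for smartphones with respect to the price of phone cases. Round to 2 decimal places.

-0.67

%ΔQ_x = (3111 − 3516)/[(3516+3111)/2] = -405/3313.5 ≈ -0.1222.
%ΔP_y = (1.8 − 1.5)/[(1.5+1.8)/2] ≈ 0.1818.
E_xy = -0.1222/0.1818 ≈ -0.67.
E_xy < 0, so smartphones and phone cases are complements.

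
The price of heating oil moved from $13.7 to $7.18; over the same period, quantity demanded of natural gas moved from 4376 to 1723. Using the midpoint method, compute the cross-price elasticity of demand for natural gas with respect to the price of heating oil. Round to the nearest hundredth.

1.39

%ΔQ_x = (1723 − 4376)/[(4376+1723)/2] = -2653/3049.5 ≈ -0.8700.
%ΔP_y = (7.18 − 13.7)/[(13.7+7.18)/2] ≈ -0.6245.
E_xy = -0.8700/-0.6245 ≈ 1.39.
E_xy > 0, so natural gas and heating oil are substitutes.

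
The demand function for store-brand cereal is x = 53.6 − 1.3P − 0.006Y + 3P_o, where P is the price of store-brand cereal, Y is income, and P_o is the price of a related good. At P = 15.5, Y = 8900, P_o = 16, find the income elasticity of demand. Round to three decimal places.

Substituting, x = 53.6 − 1.3(15.5) − 0.006(8900) + 3(16) = 53.6 − 20.15 − 53.4 + 48 = 28.05.
∂x/∂Y = −0.006, so E_I = -0.006·(8900/28.05) ≈ -1.904.
E_I < 0: inferior good.

-1.904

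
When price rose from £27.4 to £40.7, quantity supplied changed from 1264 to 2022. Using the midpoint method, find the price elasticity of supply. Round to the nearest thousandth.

%ΔQ = (2022 − 1264)/[(1264 + 2022)/2] = 758/1643 ≈ 0.4614.
%ΔP = (40.7 − 27.4)/[(27.4 + 40.7)/2] = 13.3/34.05 ≈ 0.3906.
Arc elasticity E = %ΔQ/%ΔP ≈ 0.4614/0.3906 ≈ 1.181.
|E| > 1: supply is elastic over this range.

1.181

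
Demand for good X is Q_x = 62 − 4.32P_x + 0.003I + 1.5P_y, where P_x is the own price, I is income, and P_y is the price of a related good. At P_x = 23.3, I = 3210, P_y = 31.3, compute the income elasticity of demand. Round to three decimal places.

0.537

First evaluate Q_x: 62 − 4.32(23.3) + 0.003(3210) + 1.5(31.3) = 62 − 100.656 + 9.63 + 46.95 = 17.924.
∂Q_x/∂I = +0.003, so E_I = 0.003·(3210/17.924) ≈ 0.537.
E_I ∈ (0,1): normal good (necessity).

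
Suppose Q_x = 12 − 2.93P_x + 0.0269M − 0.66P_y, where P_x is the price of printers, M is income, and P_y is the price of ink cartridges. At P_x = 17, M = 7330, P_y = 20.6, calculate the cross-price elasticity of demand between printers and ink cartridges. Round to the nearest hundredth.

-0.09

First evaluate Q_x: 12 − 2.93(17) + 0.0269(7330) − 0.66(20.6) = 12 − 49.81 + 197.177 − 13.596 = 145.771.
∂Q_x/∂P_y = −0.66, so E_xy = -0.66·(20.6/145.771) ≈ -0.09.
E_xy < 0: the goods are complements.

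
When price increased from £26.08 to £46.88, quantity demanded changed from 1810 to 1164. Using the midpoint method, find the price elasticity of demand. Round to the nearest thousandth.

-0.762

%ΔQ = (1164 − 1810)/[(1810 + 1164)/2] = -646/1487 ≈ -0.4344.
%ΔP = (46.88 − 26.08)/[(26.08 + 46.88)/2] = 20.8/36.48 ≈ 0.5702.
Arc elasticity E = %ΔQ/%ΔP ≈ -0.4344/0.5702 ≈ -0.762.
|E| < 1: demand is inelastic over this range.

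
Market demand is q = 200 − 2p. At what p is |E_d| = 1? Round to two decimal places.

50.00

For linear demand q = a − bp, E = −bp/(a − bp). |E| = 1 ⇒ bp = a − bp ⇒ p = a/(2b).
p = 200/(2·2) = 50.00.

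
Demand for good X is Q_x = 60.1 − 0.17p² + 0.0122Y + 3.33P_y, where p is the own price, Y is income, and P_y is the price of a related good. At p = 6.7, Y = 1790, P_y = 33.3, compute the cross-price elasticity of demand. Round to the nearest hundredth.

0.60

Substituting, Q_x = 60.1 − 0.17(6.7)² + 0.0122(1790) + 3.33(33.3) = 60.1 − 7.6313 + 21.838 + 110.889 = 185.1957.
∂Q_x/∂P_y = +3.33, so E_xy = 3.33·(33.3/185.1957) ≈ 0.60.
E_xy > 0: the goods are substitutes.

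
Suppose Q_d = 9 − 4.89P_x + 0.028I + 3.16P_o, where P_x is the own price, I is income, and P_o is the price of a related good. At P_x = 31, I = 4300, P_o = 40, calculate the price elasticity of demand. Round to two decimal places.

Substituting, Q_d = 9 − 4.89(31) + 0.028(4300) + 3.16(40) = 9 − 151.59 + 120.4 + 126.4 = 104.21.
∂Q_d/∂P_x = −4.89, so E_p = (−4.89)·(31/104.21) ≈ -1.45.
|E_p| > 1: demand is elastic.

-1.45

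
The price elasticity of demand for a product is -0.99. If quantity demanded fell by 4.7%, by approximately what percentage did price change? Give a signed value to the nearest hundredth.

%ΔQ ≈ E × %ΔP ⇒ %ΔP = %ΔQ / E = (-4.7%)/(-0.99) ≈ 4.75%.

4.75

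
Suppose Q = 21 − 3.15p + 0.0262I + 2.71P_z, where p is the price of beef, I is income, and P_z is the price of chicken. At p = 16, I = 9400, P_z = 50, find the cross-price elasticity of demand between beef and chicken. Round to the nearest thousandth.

First evaluate Q: 21 − 3.15(16) + 0.0262(9400) + 2.71(50) = 21 − 50.4 + 246.28 + 135.5 = 352.38.
∂Q/∂P_z = +2.71, so E_xy = 2.71·(50/352.38) ≈ 0.385.
E_xy > 0: the goods are substitutes.

0.385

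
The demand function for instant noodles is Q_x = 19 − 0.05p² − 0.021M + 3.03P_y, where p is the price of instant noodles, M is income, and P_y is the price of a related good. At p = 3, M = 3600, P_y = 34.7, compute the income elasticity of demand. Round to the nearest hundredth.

-1.57

Evaluating quantity at (p, M, P_y) gives Q_x = 19 − 0.05(3)² − 0.021(3600) + 3.03(34.7) = 19 − 0.45 − 75.6 + 105.141 = 48.091.
∂Q_x/∂M = −0.021, so E_I = -0.021·(3600/48.091) ≈ -1.57.
E_I < 0: inferior good.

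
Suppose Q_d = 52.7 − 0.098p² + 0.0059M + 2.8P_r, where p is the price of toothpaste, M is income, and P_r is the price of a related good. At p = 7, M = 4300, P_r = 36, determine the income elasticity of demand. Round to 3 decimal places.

Substituting, Q_d = 52.7 − 0.098(7)² + 0.0059(4300) + 2.8(36) = 52.7 − 4.802 + 25.37 + 100.8 = 174.068.
∂Q_d/∂M = +0.0059, so E_I = 0.0059·(4300/174.068) ≈ 0.146.
E_I ∈ (0,1): normal good (necessity).

0.146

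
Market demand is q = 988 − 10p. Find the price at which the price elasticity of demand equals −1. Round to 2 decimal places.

49.40

For linear demand q = a − bp, E = −bp/(a − bp). |E| = 1 ⇒ bp = a − bp ⇒ p = a/(2b).
p = 988/(2·10) = 49.40.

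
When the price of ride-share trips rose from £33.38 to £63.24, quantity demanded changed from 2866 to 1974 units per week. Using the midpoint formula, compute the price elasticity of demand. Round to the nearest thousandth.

-0.596

%Δq = (1974 − 2866)/[(2866 + 1974)/2] = -892/2420 ≈ -0.3686.
%Δp = (63.24 − 33.38)/[(33.38 + 63.24)/2] = 29.86/48.31 ≈ 0.6181.
Arc elasticity E = %Δq/%Δp ≈ -0.3686/0.6181 ≈ -0.596.
|E| < 1: demand is inelastic over this range.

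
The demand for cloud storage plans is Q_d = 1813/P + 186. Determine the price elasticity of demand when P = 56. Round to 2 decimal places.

-0.15

At P = 56, Q_d = 218.375.
dQ_d/dP = −1813/P² = −0.5781.
Point elasticity E = (dQ_d/dP)·(P/Q_d) = -0.5781 × 56/218.375 ≈ -0.15.
|E| < 1, so demand is inelastic at this price.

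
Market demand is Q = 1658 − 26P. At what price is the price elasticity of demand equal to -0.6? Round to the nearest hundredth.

23.91

Set −bP/(a − bP) = −0.6 ⇒ bP = 0.6(a − bP) ⇒ bP(1+0.6) = 0.6·a.
P = 0.6·1658/(26·1.6) ≈ 23.91.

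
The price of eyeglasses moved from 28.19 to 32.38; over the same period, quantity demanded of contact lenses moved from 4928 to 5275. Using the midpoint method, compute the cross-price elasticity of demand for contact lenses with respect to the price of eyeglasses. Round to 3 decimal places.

%ΔQ_x = (5275 − 4928)/[(4928+5275)/2] = 347/5101.5 ≈ 0.0680.
%ΔP_y = (32.38 − 28.19)/[(28.19+32.38)/2] ≈ 0.1384.
E_xy = 0.0680/0.1384 ≈ 0.492.
E_xy > 0, so contact lenses and eyeglasses are substitutes.

0.492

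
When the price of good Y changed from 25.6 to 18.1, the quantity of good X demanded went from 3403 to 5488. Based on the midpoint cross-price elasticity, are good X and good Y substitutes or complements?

%ΔQ_x = (5488 − 3403)/[(3403+5488)/2] = 2085/4445.5 ≈ 0.4690.
%ΔP_y = (18.1 − 25.6)/[(25.6+18.1)/2] ≈ -0.3432.
E_xy = 0.4690/-0.3432 ≈ -1.366.
E_xy < 0, so the goods are complements.

complements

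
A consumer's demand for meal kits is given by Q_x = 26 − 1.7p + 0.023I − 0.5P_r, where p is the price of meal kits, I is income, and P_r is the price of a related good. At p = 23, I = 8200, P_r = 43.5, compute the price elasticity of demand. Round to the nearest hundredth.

-0.25

Q_x = 26 − 1.7(23) + 0.023(8200) − 0.5(43.5) = 26 − 39.1 + 188.6 − 21.75 = 153.75.
∂Q_x/∂p = −1.7, so E_p = (−1.7)·(23/153.75) ≈ -0.25.
|E_p| < 1: demand is inelastic.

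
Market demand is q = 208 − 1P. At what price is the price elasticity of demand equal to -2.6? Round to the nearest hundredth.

Set −bP/(a − bP) = −2.6 ⇒ bP = 2.6(a − bP) ⇒ bP(1+2.6) = 2.6·a.
P = 2.6·208/(1·3.6) ≈ 150.22.

150.22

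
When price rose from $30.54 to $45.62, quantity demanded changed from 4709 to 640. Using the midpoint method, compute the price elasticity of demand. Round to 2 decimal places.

-3.84

%ΔQ = (640 − 4709)/[(4709 + 640)/2] = -4069/2674.5 ≈ -1.5214.
%Δp = (45.62 − 30.54)/[(30.54 + 45.62)/2] = 15.08/38.08 ≈ 0.3960.
Arc elasticity E = %ΔQ/%Δp ≈ -1.5214/0.3960 ≈ -3.84.
|E| > 1: demand is elastic over this range.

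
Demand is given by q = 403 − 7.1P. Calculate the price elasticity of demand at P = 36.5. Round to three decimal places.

-1.802

At P = 36.5, q = 143.85.
dq/dP = −7.1.
Point elasticity E = (dq/dP)·(P/q) = -7.1 × 36.5/143.85 ≈ -1.802.
|E| > 1, so demand is elastic at this price.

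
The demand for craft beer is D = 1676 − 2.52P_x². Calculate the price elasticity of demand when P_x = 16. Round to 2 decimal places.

At P_x = 16, D = 1030.88.
dD/dP_x = −2·2.52·P_x = −80.64.
Point elasticity E = (dD/dP_x)·(P_x/D) = -80.64 × 16/1030.88 ≈ -1.25.
|E| > 1, so demand is elastic at this price.

-1.25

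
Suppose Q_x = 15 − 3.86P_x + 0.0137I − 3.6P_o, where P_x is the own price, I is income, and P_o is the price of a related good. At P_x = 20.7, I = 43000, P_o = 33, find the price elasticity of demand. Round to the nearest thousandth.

Substituting, Q_x = 15 − 3.86(20.7) + 0.0137(43000) − 3.6(33) = 15 − 79.902 + 589.1 − 118.8 = 405.398.
∂Q_x/∂P_x = −3.86, so E_p = (−3.86)·(20.7/405.398) ≈ -0.197.
|E_p| < 1: demand is inelastic.

-0.197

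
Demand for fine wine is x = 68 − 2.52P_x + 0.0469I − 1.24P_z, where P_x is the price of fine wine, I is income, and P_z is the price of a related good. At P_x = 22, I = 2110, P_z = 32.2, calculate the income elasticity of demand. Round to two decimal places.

1.38

At the given point, x = 68 − 2.52(22) + 0.0469(2110) − 1.24(32.2) = 68 − 55.44 + 98.959 − 39.928 = 71.591.
∂x/∂I = +0.0469, so E_I = 0.0469·(2110/71.591) ≈ 1.38.
E_I > 1: normal good (luxury).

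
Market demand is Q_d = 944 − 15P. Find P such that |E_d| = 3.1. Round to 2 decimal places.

Set −bP/(a − bP) = −3.1 ⇒ bP = 3.1(a − bP) ⇒ bP(1+3.1) = 3.1·a.
P = 3.1·944/(15·4.1) ≈ 47.58.

47.58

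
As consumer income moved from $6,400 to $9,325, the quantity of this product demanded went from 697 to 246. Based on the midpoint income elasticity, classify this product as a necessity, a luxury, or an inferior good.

inferior

%ΔQ = (246 − 697)/[(697+246)/2] = -451/471.5 ≈ -0.9565.
%ΔI = (9,325 − 6,400)/[(6,400+9,325)/2] = 2925/7862.5 ≈ 0.3720.
E_I = %ΔQ/%ΔI ≈ -2.571.
E_I < 0: inferior good.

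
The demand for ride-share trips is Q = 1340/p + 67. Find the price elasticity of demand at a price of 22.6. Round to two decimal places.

-0.47

At p = 22.6, Q = 126.292.
dQ/dp = −1340/p² = −2.6235.
Point elasticity E = (dQ/dp)·(p/Q) = -2.6235 × 22.6/126.292 ≈ -0.47.
|E| < 1, so demand is inelastic at this price.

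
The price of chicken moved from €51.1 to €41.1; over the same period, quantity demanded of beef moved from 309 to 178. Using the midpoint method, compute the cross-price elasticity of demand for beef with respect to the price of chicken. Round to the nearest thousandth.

%ΔQ_x = (178 − 309)/[(309+178)/2] = -131/243.5 ≈ -0.5380.
%ΔP_y = (41.1 − 51.1)/[(51.1+41.1)/2] ≈ -0.2169.
E_xy = -0.5380/-0.2169 ≈ 2.480.
E_xy > 0, so beef and chicken are substitutes.

2.480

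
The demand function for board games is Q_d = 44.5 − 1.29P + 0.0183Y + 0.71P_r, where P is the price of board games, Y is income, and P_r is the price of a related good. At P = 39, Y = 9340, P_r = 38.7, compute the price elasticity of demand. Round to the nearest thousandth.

Q_d = 44.5 − 1.29(39) + 0.0183(9340) + 0.71(38.7) = 44.5 − 50.31 + 170.922 + 27.477 = 192.589.
∂Q_d/∂P = −1.29, so E_p = (−1.29)·(39/192.589) ≈ -0.261.
|E_p| < 1: demand is inelastic.

-0.261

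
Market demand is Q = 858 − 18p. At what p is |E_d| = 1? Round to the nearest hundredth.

For linear demand Q = a − bp, E = −bp/(a − bp). |E| = 1 ⇒ bp = a − bp ⇒ p = a/(2b).
p = 858/(2·18) ≈ 23.83.

23.83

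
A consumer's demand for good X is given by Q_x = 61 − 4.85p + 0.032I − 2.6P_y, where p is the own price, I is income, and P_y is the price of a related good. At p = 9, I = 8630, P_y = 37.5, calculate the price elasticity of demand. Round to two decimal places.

-0.22

Evaluating quantity at (p, I, P_y) gives Q_x = 61 − 4.85(9) + 0.032(8630) − 2.6(37.5) = 61 − 43.65 + 276.16 − 97.5 = 196.01.
∂Q_x/∂p = −4.85, so E_p = (−4.85)·(9/196.01) ≈ -0.22.
|E_p| < 1: demand is inelastic.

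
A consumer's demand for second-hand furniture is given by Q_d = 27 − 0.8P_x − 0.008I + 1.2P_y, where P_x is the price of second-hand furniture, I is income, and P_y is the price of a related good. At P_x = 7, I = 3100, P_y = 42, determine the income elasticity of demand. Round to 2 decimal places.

First evaluate Q_d: 27 − 0.8(7) − 0.008(3100) + 1.2(42) = 27 − 5.6 − 24.8 + 50.4 = 47.
∂Q_d/∂I = −0.008, so E_I = -0.008·(3100/47) ≈ -0.53.
E_I < 0: inferior good.

-0.53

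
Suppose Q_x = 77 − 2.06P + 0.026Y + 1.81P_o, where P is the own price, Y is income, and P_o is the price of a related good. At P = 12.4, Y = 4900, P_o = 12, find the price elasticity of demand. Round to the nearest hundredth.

First evaluate Q_x: 77 − 2.06(12.4) + 0.026(4900) + 1.81(12) = 77 − 25.544 + 127.4 + 21.72 = 200.576.
∂Q_x/∂P = −2.06, so E_p = (−2.06)·(12.4/200.576) ≈ -0.13.
|E_p| < 1: demand is inelastic.

-0.13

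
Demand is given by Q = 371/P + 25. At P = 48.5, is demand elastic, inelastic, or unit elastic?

inelastic

At P = 48.5, Q = 32.6495.
dQ/dP = −371/P² = −0.1577.
Point elasticity E = (dQ/dP)·(P/Q) = -0.1577 × 48.5/32.6495 ≈ -0.234.
|E| ≈ 0.234 < 1, so demand is inelastic.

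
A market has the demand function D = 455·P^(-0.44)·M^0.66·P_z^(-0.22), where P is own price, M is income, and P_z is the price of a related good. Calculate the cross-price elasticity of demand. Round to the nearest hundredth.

-0.22

For a Cobb–Douglas (constant-elasticity) form D = A·P_z^α·…, the elasticity with respect to P_z equals the exponent α at every point.
Here the exponent on P_z is -0.22, so the cross-price elasticity of demand is -0.22.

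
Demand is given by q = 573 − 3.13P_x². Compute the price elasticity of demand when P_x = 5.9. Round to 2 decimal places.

At P_x = 5.9, q = 464.0447.
dq/dP_x = −2·3.13·P_x = −36.934.
Point elasticity E = (dq/dP_x)·(P_x/q) = -36.934 × 5.9/464.0447 ≈ -0.47.
|E| < 1, so demand is inelastic at this price.

-0.47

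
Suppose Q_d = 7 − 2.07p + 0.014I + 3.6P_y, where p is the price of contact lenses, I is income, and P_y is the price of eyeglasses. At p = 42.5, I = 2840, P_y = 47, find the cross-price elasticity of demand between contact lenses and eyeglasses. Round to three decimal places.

At the given point, Q_d = 7 − 2.07(42.5) + 0.014(2840) + 3.6(47) = 7 − 87.975 + 39.76 + 169.2 = 127.985.
∂Q_d/∂P_y = +3.6, so E_xy = 3.6·(47/127.985) ≈ 1.322.
E_xy > 0: the goods are substitutes.

1.322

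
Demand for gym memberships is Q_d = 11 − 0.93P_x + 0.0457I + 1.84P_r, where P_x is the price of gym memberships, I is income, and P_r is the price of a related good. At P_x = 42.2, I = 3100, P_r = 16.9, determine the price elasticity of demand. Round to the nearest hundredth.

First evaluate Q_d: 11 − 0.93(42.2) + 0.0457(3100) + 1.84(16.9) = 11 − 39.246 + 141.67 + 31.096 = 144.52.
∂Q_d/∂P_x = −0.93, so E_p = (−0.93)·(42.2/144.52) ≈ -0.27.
|E_p| < 1: demand is inelastic.

-0.27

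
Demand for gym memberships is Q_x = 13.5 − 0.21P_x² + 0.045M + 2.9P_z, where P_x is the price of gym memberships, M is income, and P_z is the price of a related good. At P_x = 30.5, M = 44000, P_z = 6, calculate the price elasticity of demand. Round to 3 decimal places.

Substituting, Q_x = 13.5 − 0.21(30.5)² + 0.045(44000) + 2.9(6) = 13.5 − 195.3525 + 1980 + 17.4 = 1815.5475.
∂Q_x/∂P_x = −2·0.21·P_x = -12.81, so E_p = -12.81·(30.5/1815.5475) ≈ -0.215.
|E_p| < 1: demand is inelastic.

-0.215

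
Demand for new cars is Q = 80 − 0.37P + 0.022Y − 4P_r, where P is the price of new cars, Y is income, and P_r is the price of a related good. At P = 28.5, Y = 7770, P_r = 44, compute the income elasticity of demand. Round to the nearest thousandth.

2.655

Evaluating quantity at (P, Y, P_r) gives Q = 80 − 0.37(28.5) + 0.022(7770) − 4(44) = 80 − 10.545 + 170.94 − 176 = 64.395.
∂Q/∂Y = +0.022, so E_I = 0.022·(7770/64.395) ≈ 2.655.
E_I > 1: normal good (luxury).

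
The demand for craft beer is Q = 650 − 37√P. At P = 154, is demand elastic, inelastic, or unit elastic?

elastic

At P = 154, Q = 190.8421.
dQ/dP = −37/(2√P) = −37/(2·12.4097).
Point elasticity E = (dQ/dP)·(P/Q) = -1.4908 × 154/190.8421 ≈ -1.203.
|E| ≈ 1.203 > 1, so demand is elastic.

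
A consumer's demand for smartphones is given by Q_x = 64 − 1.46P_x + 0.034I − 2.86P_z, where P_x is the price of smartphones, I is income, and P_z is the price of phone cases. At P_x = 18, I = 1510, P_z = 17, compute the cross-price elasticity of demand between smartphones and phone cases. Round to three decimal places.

-1.202

Q_x = 64 − 1.46(18) + 0.034(1510) − 2.86(17) = 64 − 26.28 + 51.34 − 48.62 = 40.44.
∂Q_x/∂P_z = −2.86, so E_xy = -2.86·(17/40.44) ≈ -1.202.
E_xy < 0: the goods are complements.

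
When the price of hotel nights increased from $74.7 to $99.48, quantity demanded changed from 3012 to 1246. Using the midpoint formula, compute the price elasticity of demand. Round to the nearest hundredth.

%Δq = (1246 − 3012)/[(3012 + 1246)/2] = -1766/2129 ≈ -0.8295.
%ΔP = (99.48 − 74.7)/[(74.7 + 99.48)/2] = 24.78/87.09 ≈ 0.2845.
Arc elasticity E = %Δq/%ΔP ≈ -0.8295/0.2845 ≈ -2.92.
|E| > 1: demand is elastic over this range.

-2.92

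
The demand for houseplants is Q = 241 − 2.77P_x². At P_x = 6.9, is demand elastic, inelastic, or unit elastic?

elastic

At P_x = 6.9, Q = 109.1203.
dQ/dP_x = −2·2.77·P_x = −38.226.
Point elasticity E = (dQ/dP_x)·(P_x/Q) = -38.226 × 6.9/109.1203 ≈ -2.417.
|E| ≈ 2.417 > 1, so demand is elastic.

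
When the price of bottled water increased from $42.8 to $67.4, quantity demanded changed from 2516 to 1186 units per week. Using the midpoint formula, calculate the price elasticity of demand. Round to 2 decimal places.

%ΔQ = (1186 − 2516)/[(2516 + 1186)/2] = -1330/1851 ≈ -0.7185.
%ΔP = (67.4 − 42.8)/[(42.8 + 67.4)/2] = 24.6/55.1 ≈ 0.4465.
Arc elasticity E = %ΔQ/%ΔP ≈ -0.7185/0.4465 ≈ -1.61.
|E| > 1: demand is elastic over this range.

-1.61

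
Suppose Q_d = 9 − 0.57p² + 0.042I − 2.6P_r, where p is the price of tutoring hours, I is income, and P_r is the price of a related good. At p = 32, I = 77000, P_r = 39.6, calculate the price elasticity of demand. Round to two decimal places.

-0.46

At the given point, Q_d = 9 − 0.57(32)² + 0.042(77000) − 2.6(39.6) = 9 − 583.68 + 3234 − 102.96 = 2556.36.
∂Q_d/∂p = −2·0.57·p = -36.48, so E_p = -36.48·(32/2556.36) ≈ -0.46.
|E_p| < 1: demand is inelastic.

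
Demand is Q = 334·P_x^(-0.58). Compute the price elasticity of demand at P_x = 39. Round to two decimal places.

-0.58

For a Cobb–Douglas (constant-elasticity) form Q = A·P_x^α·…, the elasticity with respect to P_x equals the exponent α at every point.
Here the exponent on P_x is -0.58, so the price elasticity of demand is -0.58.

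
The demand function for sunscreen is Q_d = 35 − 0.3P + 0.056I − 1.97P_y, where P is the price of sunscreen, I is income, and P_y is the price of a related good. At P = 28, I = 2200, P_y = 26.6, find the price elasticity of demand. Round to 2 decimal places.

Evaluating quantity at (P, I, P_y) gives Q_d = 35 − 0.3(28) + 0.056(2200) − 1.97(26.6) = 35 − 8.4 + 123.2 − 52.402 = 97.398.
∂Q_d/∂P = −0.3, so E_p = (−0.3)·(28/97.398) ≈ -0.09.
|E_p| < 1: demand is inelastic.

-0.09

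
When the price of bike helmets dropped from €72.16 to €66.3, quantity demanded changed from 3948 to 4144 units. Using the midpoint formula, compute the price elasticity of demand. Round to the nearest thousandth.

-0.572

%ΔQ = (4144 − 3948)/[(3948 + 4144)/2] = 196/4046 ≈ 0.0484.
%Δp = (66.3 − 72.16)/[(72.16 + 66.3)/2] = -5.86/69.23 ≈ -0.0846.
Arc elasticity E = %ΔQ/%Δp ≈ 0.0484/-0.0846 ≈ -0.572.
|E| < 1: demand is inelastic over this range.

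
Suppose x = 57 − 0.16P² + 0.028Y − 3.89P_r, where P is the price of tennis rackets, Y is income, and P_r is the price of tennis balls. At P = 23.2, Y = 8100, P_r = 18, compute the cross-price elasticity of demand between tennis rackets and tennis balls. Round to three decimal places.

-0.548

First evaluate x: 57 − 0.16(23.2)² + 0.028(8100) − 3.89(18) = 57 − 86.1184 + 226.8 − 70.02 = 127.6616.
∂x/∂P_r = −3.89, so E_xy = -3.89·(18/127.6616) ≈ -0.548.
E_xy < 0: the goods are complements.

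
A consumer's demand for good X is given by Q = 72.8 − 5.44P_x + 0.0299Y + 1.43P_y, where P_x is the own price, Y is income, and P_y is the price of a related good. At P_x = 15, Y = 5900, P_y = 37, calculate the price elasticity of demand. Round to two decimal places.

-0.37

Substituting, Q = 72.8 − 5.44(15) + 0.0299(5900) + 1.43(37) = 72.8 − 81.6 + 176.41 + 52.91 = 220.52.
∂Q/∂P_x = −5.44, so E_p = (−5.44)·(15/220.52) ≈ -0.37.
|E_p| < 1: demand is inelastic.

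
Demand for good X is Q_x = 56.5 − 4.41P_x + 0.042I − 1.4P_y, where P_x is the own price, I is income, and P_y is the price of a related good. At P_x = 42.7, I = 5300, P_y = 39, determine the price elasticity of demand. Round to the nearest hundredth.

-5.20

First evaluate Q_x: 56.5 − 4.41(42.7) + 0.042(5300) − 1.4(39) = 56.5 − 188.307 + 222.6 − 54.6 = 36.193.
∂Q_x/∂P_x = −4.41, so E_p = (−4.41)·(42.7/36.193) ≈ -5.20.
|E_p| > 1: demand is elastic.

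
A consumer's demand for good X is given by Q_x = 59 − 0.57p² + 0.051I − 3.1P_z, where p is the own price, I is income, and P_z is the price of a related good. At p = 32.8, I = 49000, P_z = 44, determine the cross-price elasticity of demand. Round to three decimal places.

Evaluating quantity at (p, I, P_z) gives Q_x = 59 − 0.57(32.8)² + 0.051(49000) − 3.1(44) = 59 − 613.2288 + 2499 − 136.4 = 1808.3712.
∂Q_x/∂P_z = −3.1, so E_xy = -3.1·(44/1808.3712) ≈ -0.075.
E_xy < 0: the goods are complements.

-0.075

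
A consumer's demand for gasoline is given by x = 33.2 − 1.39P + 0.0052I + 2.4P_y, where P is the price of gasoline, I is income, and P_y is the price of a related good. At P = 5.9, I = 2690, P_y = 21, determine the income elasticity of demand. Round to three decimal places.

0.156

At the given point, x = 33.2 − 1.39(5.9) + 0.0052(2690) + 2.4(21) = 33.2 − 8.201 + 13.988 + 50.4 = 89.387.
∂x/∂I = +0.0052, so E_I = 0.0052·(2690/89.387) ≈ 0.156.
E_I ∈ (0,1): normal good (necessity).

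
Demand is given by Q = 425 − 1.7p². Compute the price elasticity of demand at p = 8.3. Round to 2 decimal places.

-0.76

At p = 8.3, Q = 307.887.
dQ/dp = −2·1.7·p = −28.22.
Point elasticity E = (dQ/dp)·(p/Q) = -28.22 × 8.3/307.887 ≈ -0.76.
|E| < 1, so demand is inelastic at this price.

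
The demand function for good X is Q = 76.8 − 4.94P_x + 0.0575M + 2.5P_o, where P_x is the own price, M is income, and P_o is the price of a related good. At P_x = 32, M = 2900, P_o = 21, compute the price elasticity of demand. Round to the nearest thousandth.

-1.146

Substituting, Q = 76.8 − 4.94(32) + 0.0575(2900) + 2.5(21) = 76.8 − 158.08 + 166.75 + 52.5 = 137.97.
∂Q/∂P_x = −4.94, so E_p = (−4.94)·(32/137.97) ≈ -1.146.
|E_p| > 1: demand is elastic.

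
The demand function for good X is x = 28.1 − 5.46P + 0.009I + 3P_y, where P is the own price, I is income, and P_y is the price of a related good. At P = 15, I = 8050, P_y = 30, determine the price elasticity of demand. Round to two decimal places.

-0.75

Substituting, x = 28.1 − 5.46(15) + 0.009(8050) + 3(30) = 28.1 − 81.9 + 72.45 + 90 = 108.65.
∂x/∂P = −5.46, so E_p = (−5.46)·(15/108.65) ≈ -0.75.
|E_p| < 1: demand is inelastic.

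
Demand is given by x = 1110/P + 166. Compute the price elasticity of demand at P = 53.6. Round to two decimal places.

At P = 53.6, x = 186.709.
dx/dP = −1110/P² = −0.3864.
Point elasticity E = (dx/dP)·(P/x) = -0.3864 × 53.6/186.709 ≈ -0.11.
|E| < 1, so demand is inelastic at this price.

-0.11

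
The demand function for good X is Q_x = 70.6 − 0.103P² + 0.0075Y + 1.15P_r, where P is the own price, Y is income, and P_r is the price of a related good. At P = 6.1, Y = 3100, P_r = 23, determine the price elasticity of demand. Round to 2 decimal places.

At the given point, Q_x = 70.6 − 0.103(6.1)² + 0.0075(3100) + 1.15(23) = 70.6 − 3.8326 + 23.25 + 26.45 = 116.4674.
∂Q_x/∂P = −2·0.103·P = -1.2566, so E_p = -1.2566·(6.1/116.4674) ≈ -0.07.
|E_p| < 1: demand is inelastic.

-0.07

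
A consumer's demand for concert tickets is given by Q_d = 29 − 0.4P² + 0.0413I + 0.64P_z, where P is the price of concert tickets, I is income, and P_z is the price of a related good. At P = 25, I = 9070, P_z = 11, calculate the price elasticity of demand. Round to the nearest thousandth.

-3.113

Substituting, Q_d = 29 − 0.4(25)² + 0.0413(9070) + 0.64(11) = 29 − 250 + 374.591 + 7.04 = 160.631.
∂Q_d/∂P = −2·0.4·P = -20, so E_p = -20·(25/160.631) ≈ -3.113.
|E_p| > 1: demand is elastic.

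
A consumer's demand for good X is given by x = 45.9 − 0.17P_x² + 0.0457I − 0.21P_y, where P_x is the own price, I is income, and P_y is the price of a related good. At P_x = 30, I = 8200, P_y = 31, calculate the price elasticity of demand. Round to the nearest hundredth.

-1.17

At the given point, x = 45.9 − 0.17(30)² + 0.0457(8200) − 0.21(31) = 45.9 − 153 + 374.74 − 6.51 = 261.13.
∂x/∂P_x = −2·0.17·P_x = -10.2, so E_p = -10.2·(30/261.13) ≈ -1.17.
|E_p| > 1: demand is elastic.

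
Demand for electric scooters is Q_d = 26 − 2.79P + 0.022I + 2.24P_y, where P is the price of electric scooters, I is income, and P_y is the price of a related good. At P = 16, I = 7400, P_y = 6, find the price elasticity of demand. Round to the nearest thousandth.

Substituting, Q_d = 26 − 2.79(16) + 0.022(7400) + 2.24(6) = 26 − 44.64 + 162.8 + 13.44 = 157.6.
∂Q_d/∂P = −2.79, so E_p = (−2.79)·(16/157.6) ≈ -0.283.
|E_p| < 1: demand is inelastic.

-0.283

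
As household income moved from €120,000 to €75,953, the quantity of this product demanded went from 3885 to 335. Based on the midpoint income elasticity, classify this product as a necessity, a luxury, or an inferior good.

%ΔQ = (335 − 3885)/[(3885+335)/2] = -3550/2110 ≈ -1.6825.
%ΔY = (75,953 − 120,000)/[(120,000+75,953)/2] = -44047/97976.5 ≈ -0.4496.
E_I = %ΔQ/%ΔY ≈ 3.742.
E_I > 1: normal good (luxury).

luxury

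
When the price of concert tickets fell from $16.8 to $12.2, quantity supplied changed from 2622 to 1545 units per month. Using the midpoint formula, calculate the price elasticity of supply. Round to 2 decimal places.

%ΔQ = (1545 − 2622)/[(2622 + 1545)/2] = -1077/2083.5 ≈ -0.5169.
%ΔP = (12.2 − 16.8)/[(16.8 + 12.2)/2] = -4.6/14.5 ≈ -0.3172.
Arc elasticity E = %ΔQ/%ΔP ≈ -0.5169/-0.3172 ≈ 1.63.
|E| > 1: supply is elastic over this range.

1.63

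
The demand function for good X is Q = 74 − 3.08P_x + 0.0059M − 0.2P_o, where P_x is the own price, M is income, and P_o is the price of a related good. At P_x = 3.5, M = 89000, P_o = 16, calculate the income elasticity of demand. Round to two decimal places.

Q = 74 − 3.08(3.5) + 0.0059(89000) − 0.2(16) = 74 − 10.78 + 525.1 − 3.2 = 585.12.
∂Q/∂M = +0.0059, so E_I = 0.0059·(89000/585.12) ≈ 0.90.
E_I ∈ (0,1): normal good (necessity).

0.90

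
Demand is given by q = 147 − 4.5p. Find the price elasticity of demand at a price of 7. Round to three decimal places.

-0.273

At p = 7, q = 115.5.
dq/dp = −4.5.
Point elasticity E = (dq/dp)·(p/q) = -4.5 × 7/115.5 ≈ -0.273.
|E| < 1, so demand is inelastic at this price.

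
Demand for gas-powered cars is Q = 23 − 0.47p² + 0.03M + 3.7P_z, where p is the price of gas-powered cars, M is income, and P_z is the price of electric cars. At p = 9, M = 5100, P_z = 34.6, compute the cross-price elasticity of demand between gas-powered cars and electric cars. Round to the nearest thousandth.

0.481

At the given point, Q = 23 − 0.47(9)² + 0.03(5100) + 3.7(34.6) = 23 − 38.07 + 153 + 128.02 = 265.95.
∂Q/∂P_z = +3.7, so E_xy = 3.7·(34.6/265.95) ≈ 0.481.
E_xy > 0: the goods are substitutes.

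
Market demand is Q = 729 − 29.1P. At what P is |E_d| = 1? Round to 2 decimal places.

12.53

For linear demand Q = a − bP, E = −bP/(a − bP). |E| = 1 ⇒ bP = a − bP ⇒ P = a/(2b).
P = 729/(2·29.1) ≈ 12.53.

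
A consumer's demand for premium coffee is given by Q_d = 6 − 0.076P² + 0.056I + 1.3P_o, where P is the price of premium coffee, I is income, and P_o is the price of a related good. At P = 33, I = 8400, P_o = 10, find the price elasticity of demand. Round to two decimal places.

-0.41

Q_d = 6 − 0.076(33)² + 0.056(8400) + 1.3(10) = 6 − 82.764 + 470.4 + 13 = 406.636.
∂Q_d/∂P = −2·0.076·P = -5.016, so E_p = -5.016·(33/406.636) ≈ -0.41.
|E_p| < 1: demand is inelastic.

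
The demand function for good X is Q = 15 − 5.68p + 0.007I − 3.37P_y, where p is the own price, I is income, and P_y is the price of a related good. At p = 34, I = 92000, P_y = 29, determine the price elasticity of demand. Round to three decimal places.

-0.525

First evaluate Q: 15 − 5.68(34) + 0.007(92000) − 3.37(29) = 15 − 193.12 + 644 − 97.73 = 368.15.
∂Q/∂p = −5.68, so E_p = (−5.68)·(34/368.15) ≈ -0.525.
|E_p| < 1: demand is inelastic.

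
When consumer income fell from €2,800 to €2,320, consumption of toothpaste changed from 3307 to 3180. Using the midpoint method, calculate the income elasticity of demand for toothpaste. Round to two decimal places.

0.21

%ΔQ = (3180 − 3307)/[(3307+3180)/2] = -127/3243.5 ≈ -0.0392.
%ΔY = (2,320 − 2,800)/[(2,800+2,320)/2] = -480/2560 ≈ -0.1875.
E_I = %ΔQ/%ΔY ≈ 0.21.
E_I ∈ (0,1): normal good (necessity).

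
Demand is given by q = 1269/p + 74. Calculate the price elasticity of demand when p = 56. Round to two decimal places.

-0.23

At p = 56, q = 96.6607.
dq/dp = −1269/p² = −0.4047.
Point elasticity E = (dq/dp)·(p/q) = -0.4047 × 56/96.6607 ≈ -0.23.
|E| < 1, so demand is inelastic at this price.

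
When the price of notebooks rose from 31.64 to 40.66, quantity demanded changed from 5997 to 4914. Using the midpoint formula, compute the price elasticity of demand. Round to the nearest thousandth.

%ΔQ = (4914 − 5997)/[(5997 + 4914)/2] = -1083/5455.5 ≈ -0.1985.
%Δp = (40.66 − 31.64)/[(31.64 + 40.66)/2] = 9.02/36.15 ≈ 0.2495.
Arc elasticity E = %ΔQ/%Δp ≈ -0.1985/0.2495 ≈ -0.796.
|E| < 1: demand is inelastic over this range.

-0.796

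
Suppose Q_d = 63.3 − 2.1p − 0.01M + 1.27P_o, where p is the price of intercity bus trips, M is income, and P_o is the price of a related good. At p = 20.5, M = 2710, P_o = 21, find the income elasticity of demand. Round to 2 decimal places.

-1.37

At the given point, Q_d = 63.3 − 2.1(20.5) − 0.01(2710) + 1.27(21) = 63.3 − 43.05 − 27.1 + 26.67 = 19.82.
∂Q_d/∂M = −0.01, so E_I = -0.01·(2710/19.82) ≈ -1.37.
E_I < 0: inferior good.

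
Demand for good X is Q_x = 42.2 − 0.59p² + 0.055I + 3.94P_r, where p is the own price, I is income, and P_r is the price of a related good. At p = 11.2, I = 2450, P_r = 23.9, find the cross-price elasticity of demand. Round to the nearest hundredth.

Q_x = 42.2 − 0.59(11.2)² + 0.055(2450) + 3.94(23.9) = 42.2 − 74.0096 + 134.75 + 94.166 = 197.1064.
∂Q_x/∂P_r = +3.94, so E_xy = 3.94·(23.9/197.1064) ≈ 0.48.
E_xy > 0: the goods are substitutes.

0.48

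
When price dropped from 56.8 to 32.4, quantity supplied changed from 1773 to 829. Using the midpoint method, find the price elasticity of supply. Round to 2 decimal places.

%ΔQ = (829 − 1773)/[(1773 + 829)/2] = -944/1301 ≈ -0.7256.
%Δp = (32.4 − 56.8)/[(56.8 + 32.4)/2] = -24.4/44.6 ≈ -0.5471.
Arc elasticity E = %ΔQ/%Δp ≈ -0.7256/-0.5471 ≈ 1.33.
|E| > 1: supply is elastic over this range.

1.33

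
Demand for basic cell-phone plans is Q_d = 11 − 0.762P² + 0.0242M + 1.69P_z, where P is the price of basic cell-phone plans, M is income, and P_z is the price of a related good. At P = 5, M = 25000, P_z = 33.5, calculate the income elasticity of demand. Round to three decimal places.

0.926

At the given point, Q_d = 11 − 0.762(5)² + 0.0242(25000) + 1.69(33.5) = 11 − 19.05 + 605 + 56.615 = 653.565.
∂Q_d/∂M = +0.0242, so E_I = 0.0242·(25000/653.565) ≈ 0.926.
E_I ∈ (0,1): normal good (necessity).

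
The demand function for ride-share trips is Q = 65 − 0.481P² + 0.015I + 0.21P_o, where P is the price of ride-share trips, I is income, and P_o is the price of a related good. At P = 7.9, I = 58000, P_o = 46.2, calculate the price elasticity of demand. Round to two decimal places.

Q = 65 − 0.481(7.9)² + 0.015(58000) + 0.21(46.2) = 65 − 30.0192 + 870 + 9.702 = 914.6828.
∂Q/∂P = −2·0.481·P = -7.5998, so E_p = -7.5998·(7.9/914.6828) ≈ -0.07.
|E_p| < 1: demand is inelastic.

-0.07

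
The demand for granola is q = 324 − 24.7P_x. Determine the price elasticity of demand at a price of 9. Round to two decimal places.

At P_x = 9, q = 101.7.
dq/dP_x = −24.7.
Point elasticity E = (dq/dP_x)·(P_x/q) = -24.7 × 9/101.7 ≈ -2.19.
|E| > 1, so demand is elastic at this price.

-2.19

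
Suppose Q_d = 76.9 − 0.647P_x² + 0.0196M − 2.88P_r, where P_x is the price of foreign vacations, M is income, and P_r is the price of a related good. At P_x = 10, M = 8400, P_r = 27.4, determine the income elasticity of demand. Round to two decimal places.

1.68

At the given point, Q_d = 76.9 − 0.647(10)² + 0.0196(8400) − 2.88(27.4) = 76.9 − 64.7 + 164.64 − 78.912 = 97.928.
∂Q_d/∂M = +0.0196, so E_I = 0.0196·(8400/97.928) ≈ 1.68.
E_I > 1: normal good (luxury).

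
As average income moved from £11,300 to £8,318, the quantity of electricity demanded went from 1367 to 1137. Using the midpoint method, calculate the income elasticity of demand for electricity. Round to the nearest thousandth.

0.604

%ΔQ = (1137 − 1367)/[(1367+1137)/2] = -230/1252 ≈ -0.1837.
%ΔI = (8,318 − 11,300)/[(11,300+8,318)/2] = -2982/9809 ≈ -0.3040.
E_I = %ΔQ/%ΔI ≈ 0.604.
E_I ∈ (0,1): normal good (necessity).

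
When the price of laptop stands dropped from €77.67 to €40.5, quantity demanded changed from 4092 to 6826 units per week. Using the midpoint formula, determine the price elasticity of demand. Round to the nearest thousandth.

%Δq = (6826 − 4092)/[(4092 + 6826)/2] = 2734/5459 ≈ 0.5008.
%Δp = (40.5 − 77.67)/[(77.67 + 40.5)/2] = -37.17/59.085 ≈ -0.6291.
Arc elasticity E = %Δq/%Δp ≈ 0.5008/-0.6291 ≈ -0.796.
|E| < 1: demand is inelastic over this range.

-0.796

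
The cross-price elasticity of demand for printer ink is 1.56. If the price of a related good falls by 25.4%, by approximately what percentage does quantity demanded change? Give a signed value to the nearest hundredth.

-39.62

%ΔQ ≈ E × %ΔP_y = (1.56) × (-25.4%) ≈ -39.62%.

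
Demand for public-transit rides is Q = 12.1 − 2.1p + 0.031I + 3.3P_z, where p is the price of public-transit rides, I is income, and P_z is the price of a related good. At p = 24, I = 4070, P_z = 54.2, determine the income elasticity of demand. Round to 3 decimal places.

Q = 12.1 − 2.1(24) + 0.031(4070) + 3.3(54.2) = 12.1 − 50.4 + 126.17 + 178.86 = 266.73.
∂Q/∂I = +0.031, so E_I = 0.031·(4070/266.73) ≈ 0.473.
E_I ∈ (0,1): normal good (necessity).

0.473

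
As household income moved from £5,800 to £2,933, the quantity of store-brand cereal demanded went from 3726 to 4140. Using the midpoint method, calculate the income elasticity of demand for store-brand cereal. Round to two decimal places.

-0.16

%ΔQ = (4140 − 3726)/[(3726+4140)/2] = 414/3933 ≈ 0.1053.
%ΔM = (2,933 − 5,800)/[(5,800+2,933)/2] = -2867/4366.5 ≈ -0.6566.
E_I = %ΔQ/%ΔM ≈ -0.16.
E_I < 0: inferior good.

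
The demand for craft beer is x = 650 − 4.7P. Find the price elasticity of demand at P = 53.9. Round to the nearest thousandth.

-0.639

At P = 53.9, x = 396.67.
dx/dP = −4.7.
Point elasticity E = (dx/dP)·(P/x) = -4.7 × 53.9/396.67 ≈ -0.639.
|E| < 1, so demand is inelastic at this price.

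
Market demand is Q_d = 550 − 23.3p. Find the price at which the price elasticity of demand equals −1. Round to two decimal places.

11.80

For linear demand Q_d = a − bp, E = −bp/(a − bp). |E| = 1 ⇒ bp = a − bp ⇒ p = a/(2b).
p = 550/(2·23.3) ≈ 11.80.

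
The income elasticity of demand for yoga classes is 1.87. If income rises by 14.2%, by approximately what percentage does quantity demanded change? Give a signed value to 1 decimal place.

26.6

%ΔQ ≈ E × %ΔI = (1.87) × (14.2%) ≈ 26.6%.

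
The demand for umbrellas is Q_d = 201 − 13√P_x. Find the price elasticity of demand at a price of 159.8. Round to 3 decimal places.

At P_x = 159.8, Q_d = 36.6644.
dQ_d/dP_x = −13/(2√P_x) = −13/(2·12.6412).
Point elasticity E = (dQ_d/dP_x)·(P_x/Q_d) = -0.5142 × 159.8/36.6644 ≈ -2.241.
|E| > 1, so demand is elastic at this price.

-2.241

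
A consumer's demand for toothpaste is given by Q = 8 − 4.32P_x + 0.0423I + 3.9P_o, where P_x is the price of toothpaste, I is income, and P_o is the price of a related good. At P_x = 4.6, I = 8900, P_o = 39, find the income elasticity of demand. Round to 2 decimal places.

Q = 8 − 4.32(4.6) + 0.0423(8900) + 3.9(39) = 8 − 19.872 + 376.47 + 152.1 = 516.698.
∂Q/∂I = +0.0423, so E_I = 0.0423·(8900/516.698) ≈ 0.73.
E_I ∈ (0,1): normal good (necessity).

0.73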